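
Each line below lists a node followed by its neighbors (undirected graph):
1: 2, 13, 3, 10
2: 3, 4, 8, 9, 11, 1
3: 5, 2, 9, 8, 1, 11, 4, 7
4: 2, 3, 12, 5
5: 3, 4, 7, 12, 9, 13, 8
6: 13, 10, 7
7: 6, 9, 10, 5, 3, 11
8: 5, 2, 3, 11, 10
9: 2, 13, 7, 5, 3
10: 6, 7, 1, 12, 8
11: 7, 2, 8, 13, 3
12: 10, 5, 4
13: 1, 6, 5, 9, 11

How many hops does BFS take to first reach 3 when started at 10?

Level 0: 10
Level 1: 1, 6, 7, 8, 12
Level 2: 2, 3, 4, 5, 9, 11, 13
3 first appears at level 2.

2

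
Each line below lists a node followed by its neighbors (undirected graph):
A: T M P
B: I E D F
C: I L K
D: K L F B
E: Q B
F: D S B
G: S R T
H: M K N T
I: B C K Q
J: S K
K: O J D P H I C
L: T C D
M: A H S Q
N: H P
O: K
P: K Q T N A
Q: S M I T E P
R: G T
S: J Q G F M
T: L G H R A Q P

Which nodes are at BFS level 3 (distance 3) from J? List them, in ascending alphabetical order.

A, B, E, L, N, R, T

Level 0: J
Level 1: K, S
Level 2: C, D, F, G, H, I, M, O, P, Q
Level 3: A, B, E, L, N, R, T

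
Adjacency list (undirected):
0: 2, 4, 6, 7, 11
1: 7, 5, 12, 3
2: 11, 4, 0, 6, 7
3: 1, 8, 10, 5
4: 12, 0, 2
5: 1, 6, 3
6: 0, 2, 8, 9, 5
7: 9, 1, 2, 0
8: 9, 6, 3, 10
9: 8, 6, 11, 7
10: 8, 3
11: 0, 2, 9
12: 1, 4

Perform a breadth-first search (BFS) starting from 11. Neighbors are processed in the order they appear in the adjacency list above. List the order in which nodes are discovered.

Visit 11; enqueue 0, 2, 9 → queue [0, 2, 9]
Visit 0; enqueue 4, 6, 7 → queue [2, 9, 4, 6, 7]
Visit 2 → queue [9, 4, 6, 7]
Visit 9; enqueue 8 → queue [4, 6, 7, 8]
Visit 4; enqueue 12 → queue [6, 7, 8, 12]
Visit 6; enqueue 5 → queue [7, 8, 12, 5]
Visit 7; enqueue 1 → queue [8, 12, 5, 1]
Visit 8; enqueue 3, 10 → queue [12, 5, 1, 3, 10]
Visit 12 → queue [5, 1, 3, 10]
Visit 5 → queue [1, 3, 10]
Visit 1 → queue [3, 10]
Visit 3 → queue [10]
Visit 10 → queue []

11 0 2 9 4 6 7 8 12 5 1 3 10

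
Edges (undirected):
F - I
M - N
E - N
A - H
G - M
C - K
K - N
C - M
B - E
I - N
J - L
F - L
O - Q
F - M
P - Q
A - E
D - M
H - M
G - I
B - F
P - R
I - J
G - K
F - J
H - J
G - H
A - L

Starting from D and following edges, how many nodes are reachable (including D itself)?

14

BFS from D visits: D, M, N, H, G, F, C, K, I, E, J, A, L, B
Reachable nodes: 14 of 18 total.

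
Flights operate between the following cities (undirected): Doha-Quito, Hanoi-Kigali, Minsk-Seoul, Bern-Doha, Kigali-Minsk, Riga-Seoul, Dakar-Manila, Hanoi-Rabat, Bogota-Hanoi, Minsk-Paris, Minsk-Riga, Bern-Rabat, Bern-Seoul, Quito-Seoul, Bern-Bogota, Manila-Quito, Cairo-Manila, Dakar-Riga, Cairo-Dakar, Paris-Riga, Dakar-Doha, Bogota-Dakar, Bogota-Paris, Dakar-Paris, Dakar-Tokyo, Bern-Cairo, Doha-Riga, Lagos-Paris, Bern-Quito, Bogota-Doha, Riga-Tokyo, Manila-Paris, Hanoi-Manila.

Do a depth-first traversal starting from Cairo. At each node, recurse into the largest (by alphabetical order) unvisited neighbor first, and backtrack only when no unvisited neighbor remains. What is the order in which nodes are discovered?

Cairo, Manila, Quito, Seoul, Riga, Tokyo, Dakar, Paris, Minsk, Kigali, Hanoi, Rabat, Bern, Doha, Bogota, Lagos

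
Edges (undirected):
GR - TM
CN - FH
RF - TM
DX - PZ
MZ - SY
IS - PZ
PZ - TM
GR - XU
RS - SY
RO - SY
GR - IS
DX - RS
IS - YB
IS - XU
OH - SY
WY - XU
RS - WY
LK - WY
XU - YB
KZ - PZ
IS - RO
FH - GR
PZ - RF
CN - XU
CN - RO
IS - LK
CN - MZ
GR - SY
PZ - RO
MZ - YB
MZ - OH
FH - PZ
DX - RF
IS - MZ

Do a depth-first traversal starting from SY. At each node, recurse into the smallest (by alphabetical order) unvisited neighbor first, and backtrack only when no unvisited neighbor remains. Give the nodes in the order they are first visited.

SY, GR, FH, CN, MZ, IS, LK, WY, RS, DX, PZ, KZ, RF, TM, RO, XU, YB, OH

Visit SY
SY → GR
GR → FH
FH → CN
CN → MZ
MZ → IS
IS → LK
LK → WY
WY → RS
RS → DX
DX → PZ
PZ → KZ
PZ → RF
RF → TM
PZ → RO
WY → XU
XU → YB
MZ → OH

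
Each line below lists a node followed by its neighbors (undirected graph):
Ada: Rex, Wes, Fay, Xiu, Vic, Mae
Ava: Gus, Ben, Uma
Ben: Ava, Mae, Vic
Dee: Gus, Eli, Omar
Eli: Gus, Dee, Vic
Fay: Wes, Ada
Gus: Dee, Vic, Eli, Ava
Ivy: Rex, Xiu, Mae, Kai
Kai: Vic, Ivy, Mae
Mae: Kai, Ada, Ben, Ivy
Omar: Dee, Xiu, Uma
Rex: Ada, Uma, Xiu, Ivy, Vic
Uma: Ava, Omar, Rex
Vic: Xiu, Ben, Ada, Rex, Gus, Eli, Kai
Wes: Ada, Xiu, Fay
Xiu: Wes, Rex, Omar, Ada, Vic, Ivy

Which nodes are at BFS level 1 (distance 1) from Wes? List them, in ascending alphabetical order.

Level 0: Wes
Level 1: Ada, Fay, Xiu
Level 2: Ivy, Mae, Omar, Rex, Vic
Level 3: Ben, Dee, Eli, Gus, Kai, Uma
Level 4: Ava

Ada, Fay, Xiu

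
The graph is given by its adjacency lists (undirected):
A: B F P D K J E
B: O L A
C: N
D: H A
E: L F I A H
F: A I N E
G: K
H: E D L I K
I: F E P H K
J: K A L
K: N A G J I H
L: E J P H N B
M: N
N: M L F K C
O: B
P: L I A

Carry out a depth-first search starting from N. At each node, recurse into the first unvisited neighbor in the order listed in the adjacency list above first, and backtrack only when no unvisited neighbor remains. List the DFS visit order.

Visit N
N → M
N → L
L → E
E → F
F → A
A → B
B → O
A → P
P → I
I → H
H → D
H → K
K → G
K → J
N → C

N → M → L → E → F → A → B → O → P → I → H → D → K → G → J → C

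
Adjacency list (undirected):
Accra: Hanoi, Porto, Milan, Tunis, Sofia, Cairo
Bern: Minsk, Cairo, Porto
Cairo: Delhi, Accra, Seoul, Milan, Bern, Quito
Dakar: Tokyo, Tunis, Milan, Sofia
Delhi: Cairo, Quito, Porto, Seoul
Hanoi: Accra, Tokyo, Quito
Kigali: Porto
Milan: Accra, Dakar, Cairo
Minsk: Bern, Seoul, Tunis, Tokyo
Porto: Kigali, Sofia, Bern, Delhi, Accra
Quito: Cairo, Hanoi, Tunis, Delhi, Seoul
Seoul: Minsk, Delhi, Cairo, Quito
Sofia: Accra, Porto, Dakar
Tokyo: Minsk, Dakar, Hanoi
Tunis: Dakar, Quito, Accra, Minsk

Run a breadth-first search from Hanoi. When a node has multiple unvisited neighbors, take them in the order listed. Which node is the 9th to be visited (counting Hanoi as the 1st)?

Cairo

Visit Hanoi; enqueue Accra, Tokyo, Quito → queue [Accra, Tokyo, Quito]
Visit Accra; enqueue Porto, Milan, Tunis, Sofia, Cairo → queue [Tokyo, Quito, Porto, Milan, Tunis, Sofia, Cairo]
Visit Tokyo; enqueue Minsk, Dakar → queue [Quito, Porto, Milan, Tunis, Sofia, Cairo, Minsk, Dakar]
Visit Quito; enqueue Delhi, Seoul → queue [Porto, Milan, Tunis, Sofia, Cairo, Minsk, Dakar, Delhi, Seoul]
Visit Porto; enqueue Kigali, Bern → queue [Milan, Tunis, Sofia, Cairo, Minsk, Dakar, Delhi, Seoul, Kigali, Bern]
Visit Milan → queue [Tunis, Sofia, Cairo, Minsk, Dakar, Delhi, Seoul, Kigali, Bern]
Visit Tunis → queue [Sofia, Cairo, Minsk, Dakar, Delhi, Seoul, Kigali, Bern]
Visit Sofia → queue [Cairo, Minsk, Dakar, Delhi, Seoul, Kigali, Bern]
Visit Cairo → queue [Minsk, Dakar, Delhi, Seoul, Kigali, Bern]
Visit Minsk → queue [Dakar, Delhi, Seoul, Kigali, Bern]
Visit Dakar → queue [Delhi, Seoul, Kigali, Bern]
Visit Delhi → queue [Seoul, Kigali, Bern]
Visit Seoul → queue [Kigali, Bern]
Visit Kigali → queue [Bern]
Visit Bern → queue []

Visit order: Hanoi, Accra, Tokyo, Quito, Porto, Milan, Tunis, Sofia, Cairo, Minsk, Dakar, Delhi, Seoul, Kigali, Bern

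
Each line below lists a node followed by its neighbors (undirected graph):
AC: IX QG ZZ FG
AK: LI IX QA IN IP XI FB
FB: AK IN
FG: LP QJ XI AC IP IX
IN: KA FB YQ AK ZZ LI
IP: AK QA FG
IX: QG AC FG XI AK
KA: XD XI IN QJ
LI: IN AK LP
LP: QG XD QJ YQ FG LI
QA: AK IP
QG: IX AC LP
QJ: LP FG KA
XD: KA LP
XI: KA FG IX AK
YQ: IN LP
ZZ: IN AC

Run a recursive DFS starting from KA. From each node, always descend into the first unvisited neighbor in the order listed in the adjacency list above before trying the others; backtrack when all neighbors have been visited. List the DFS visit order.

KA -> XD -> LP -> QG -> IX -> AC -> ZZ -> IN -> FB -> AK -> LI -> QA -> IP -> FG -> QJ -> XI -> YQ

Visit KA
KA → XD
XD → LP
LP → QG
QG → IX
IX → AC
AC → ZZ
ZZ → IN
IN → FB
FB → AK
AK → LI
AK → QA
QA → IP
IP → FG
FG → QJ
FG → XI
IN → YQ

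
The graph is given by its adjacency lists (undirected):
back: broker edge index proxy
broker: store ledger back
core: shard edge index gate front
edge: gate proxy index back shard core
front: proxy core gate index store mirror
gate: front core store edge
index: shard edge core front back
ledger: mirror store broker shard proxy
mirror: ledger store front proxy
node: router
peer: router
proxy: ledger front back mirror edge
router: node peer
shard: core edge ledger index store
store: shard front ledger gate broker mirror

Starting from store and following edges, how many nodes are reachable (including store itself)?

BFS from store visits: store, broker, front, gate, ledger, mirror, shard, back, core, index, proxy, edge
Reachable nodes: 12 of 15 total.

12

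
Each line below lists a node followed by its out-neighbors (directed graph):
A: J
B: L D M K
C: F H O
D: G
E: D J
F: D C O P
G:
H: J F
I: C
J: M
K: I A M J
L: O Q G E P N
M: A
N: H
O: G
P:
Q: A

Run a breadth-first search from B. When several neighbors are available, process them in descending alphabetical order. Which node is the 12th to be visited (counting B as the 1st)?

Visit B; enqueue M, L, K, D → queue [M, L, K, D]
Visit M; enqueue A → queue [L, K, D, A]
Visit L; enqueue Q, P, O, N, G, E → queue [K, D, A, Q, P, O, N, G, E]
Visit K; enqueue J, I → queue [D, A, Q, P, O, N, G, E, J, I]
Visit D → queue [A, Q, P, O, N, G, E, J, I]
Visit A → queue [Q, P, O, N, G, E, J, I]
Visit Q → queue [P, O, N, G, E, J, I]
Visit P → queue [O, N, G, E, J, I]
Visit O → queue [N, G, E, J, I]
Visit N; enqueue H → queue [G, E, J, I, H]
Visit G → queue [E, J, I, H]
Visit E → queue [J, I, H]
Visit J → queue [I, H]
Visit I; enqueue C → queue [H, C]
Visit H; enqueue F → queue [C, F]
Visit C → queue [F]
Visit F → queue []

Visit order: B, M, L, K, D, A, Q, P, O, N, G, E, J, I, H, C, F

E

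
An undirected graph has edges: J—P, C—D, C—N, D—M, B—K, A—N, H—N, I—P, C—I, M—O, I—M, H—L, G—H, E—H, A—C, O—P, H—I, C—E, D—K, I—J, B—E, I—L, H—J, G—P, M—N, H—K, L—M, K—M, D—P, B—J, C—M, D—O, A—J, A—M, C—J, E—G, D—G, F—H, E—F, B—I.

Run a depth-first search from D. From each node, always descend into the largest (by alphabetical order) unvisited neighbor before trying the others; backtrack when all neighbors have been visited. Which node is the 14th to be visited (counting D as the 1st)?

B

Visit D
D → P
P → O
O → M
M → N
N → H
H → L
L → I
I → J
J → C
C → E
E → G
E → F
E → B
B → K
C → A

Visit order: D, P, O, M, N, H, L, I, J, C, E, G, F, B, K, A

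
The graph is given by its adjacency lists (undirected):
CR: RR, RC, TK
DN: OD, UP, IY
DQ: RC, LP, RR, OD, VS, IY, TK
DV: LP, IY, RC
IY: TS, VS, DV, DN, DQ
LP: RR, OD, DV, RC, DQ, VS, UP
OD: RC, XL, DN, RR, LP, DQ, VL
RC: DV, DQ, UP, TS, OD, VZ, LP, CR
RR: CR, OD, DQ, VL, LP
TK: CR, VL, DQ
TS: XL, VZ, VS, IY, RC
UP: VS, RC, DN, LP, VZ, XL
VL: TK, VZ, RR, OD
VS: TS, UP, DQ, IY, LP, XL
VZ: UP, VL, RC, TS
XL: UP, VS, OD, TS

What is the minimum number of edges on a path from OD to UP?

Level 0: OD
Level 1: DN, DQ, LP, RC, RR, VL, XL
Level 2: CR, DV, IY, TK, TS, UP, VS, VZ
UP first appears at level 2.

2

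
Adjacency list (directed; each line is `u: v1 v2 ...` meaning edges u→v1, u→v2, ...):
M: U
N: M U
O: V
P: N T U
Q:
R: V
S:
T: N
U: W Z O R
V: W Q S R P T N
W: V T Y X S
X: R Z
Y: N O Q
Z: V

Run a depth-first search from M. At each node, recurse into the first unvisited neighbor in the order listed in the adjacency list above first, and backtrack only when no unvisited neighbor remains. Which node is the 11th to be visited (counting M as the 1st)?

Y

Visit M
M → U
U → W
W → V
V → Q
V → S
V → R
V → P
P → N
P → T
W → Y
Y → O
W → X
X → Z

Visit order: M, U, W, V, Q, S, R, P, N, T, Y, O, X, Z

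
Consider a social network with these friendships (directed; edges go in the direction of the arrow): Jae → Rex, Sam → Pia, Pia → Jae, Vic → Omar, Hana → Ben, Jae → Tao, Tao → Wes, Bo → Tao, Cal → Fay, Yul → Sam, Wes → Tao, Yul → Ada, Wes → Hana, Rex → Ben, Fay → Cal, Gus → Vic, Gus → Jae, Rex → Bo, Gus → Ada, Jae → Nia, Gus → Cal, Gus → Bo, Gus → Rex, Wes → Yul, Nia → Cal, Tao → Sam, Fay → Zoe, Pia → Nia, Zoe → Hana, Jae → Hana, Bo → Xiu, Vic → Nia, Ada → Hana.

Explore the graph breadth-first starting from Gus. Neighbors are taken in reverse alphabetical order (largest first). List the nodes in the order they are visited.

Visit Gus; enqueue Vic, Rex, Jae, Cal, Bo, Ada → queue [Vic, Rex, Jae, Cal, Bo, Ada]
Visit Vic; enqueue Omar, Nia → queue [Rex, Jae, Cal, Bo, Ada, Omar, Nia]
Visit Rex; enqueue Ben → queue [Jae, Cal, Bo, Ada, Omar, Nia, Ben]
Visit Jae; enqueue Tao, Hana → queue [Cal, Bo, Ada, Omar, Nia, Ben, Tao, Hana]
Visit Cal; enqueue Fay → queue [Bo, Ada, Omar, Nia, Ben, Tao, Hana, Fay]
Visit Bo; enqueue Xiu → queue [Ada, Omar, Nia, Ben, Tao, Hana, Fay, Xiu]
Visit Ada → queue [Omar, Nia, Ben, Tao, Hana, Fay, Xiu]
Visit Omar → queue [Nia, Ben, Tao, Hana, Fay, Xiu]
Visit Nia → queue [Ben, Tao, Hana, Fay, Xiu]
Visit Ben → queue [Tao, Hana, Fay, Xiu]
Visit Tao; enqueue Wes, Sam → queue [Hana, Fay, Xiu, Wes, Sam]
Visit Hana → queue [Fay, Xiu, Wes, Sam]
Visit Fay; enqueue Zoe → queue [Xiu, Wes, Sam, Zoe]
Visit Xiu → queue [Wes, Sam, Zoe]
Visit Wes; enqueue Yul → queue [Sam, Zoe, Yul]
Visit Sam; enqueue Pia → queue [Zoe, Yul, Pia]
Visit Zoe → queue [Yul, Pia]
Visit Yul → queue [Pia]
Visit Pia → queue []

Gus, Vic, Rex, Jae, Cal, Bo, Ada, Omar, Nia, Ben, Tao, Hana, Fay, Xiu, Wes, Sam, Zoe, Yul, Pia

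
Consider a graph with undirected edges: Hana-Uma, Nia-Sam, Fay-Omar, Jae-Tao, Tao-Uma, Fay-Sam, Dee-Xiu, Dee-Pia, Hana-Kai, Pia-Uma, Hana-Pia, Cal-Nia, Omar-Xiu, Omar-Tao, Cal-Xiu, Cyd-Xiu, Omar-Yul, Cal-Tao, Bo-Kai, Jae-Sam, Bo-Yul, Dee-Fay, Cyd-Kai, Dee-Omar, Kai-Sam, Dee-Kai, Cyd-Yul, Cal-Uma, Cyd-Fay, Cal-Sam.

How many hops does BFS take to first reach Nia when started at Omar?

Level 0: Omar
Level 1: Dee, Fay, Tao, Xiu, Yul
Level 2: Bo, Cal, Cyd, Jae, Kai, Pia, Sam, Uma
Level 3: Hana, Nia
Nia first appears at level 3.

3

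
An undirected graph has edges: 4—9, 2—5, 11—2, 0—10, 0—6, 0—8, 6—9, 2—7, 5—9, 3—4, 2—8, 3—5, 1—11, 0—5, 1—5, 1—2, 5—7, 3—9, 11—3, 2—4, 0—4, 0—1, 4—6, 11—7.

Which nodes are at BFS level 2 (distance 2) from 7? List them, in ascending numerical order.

Level 0: 7
Level 1: 2, 5, 11
Level 2: 0, 1, 3, 4, 8, 9
Level 3: 6, 10

0, 1, 3, 4, 8, 9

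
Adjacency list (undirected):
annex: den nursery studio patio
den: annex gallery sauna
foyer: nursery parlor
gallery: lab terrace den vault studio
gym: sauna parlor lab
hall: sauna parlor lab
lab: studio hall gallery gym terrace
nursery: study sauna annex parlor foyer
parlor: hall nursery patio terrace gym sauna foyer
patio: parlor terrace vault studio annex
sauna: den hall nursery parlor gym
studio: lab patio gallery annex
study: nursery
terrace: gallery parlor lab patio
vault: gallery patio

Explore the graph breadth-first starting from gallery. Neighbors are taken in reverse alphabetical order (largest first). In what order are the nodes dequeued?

gallery → vault → terrace → studio → lab → den → patio → parlor → annex → hall → gym → sauna → nursery → foyer → study

Visit gallery; enqueue vault, terrace, studio, lab, den → queue [vault, terrace, studio, lab, den]
Visit vault; enqueue patio → queue [terrace, studio, lab, den, patio]
Visit terrace; enqueue parlor → queue [studio, lab, den, patio, parlor]
Visit studio; enqueue annex → queue [lab, den, patio, parlor, annex]
Visit lab; enqueue hall, gym → queue [den, patio, parlor, annex, hall, gym]
Visit den; enqueue sauna → queue [patio, parlor, annex, hall, gym, sauna]
Visit patio → queue [parlor, annex, hall, gym, sauna]
Visit parlor; enqueue nursery, foyer → queue [annex, hall, gym, sauna, nursery, foyer]
Visit annex → queue [hall, gym, sauna, nursery, foyer]
Visit hall → queue [gym, sauna, nursery, foyer]
Visit gym → queue [sauna, nursery, foyer]
Visit sauna → queue [nursery, foyer]
Visit nursery; enqueue study → queue [foyer, study]
Visit foyer → queue [study]
Visit study → queue []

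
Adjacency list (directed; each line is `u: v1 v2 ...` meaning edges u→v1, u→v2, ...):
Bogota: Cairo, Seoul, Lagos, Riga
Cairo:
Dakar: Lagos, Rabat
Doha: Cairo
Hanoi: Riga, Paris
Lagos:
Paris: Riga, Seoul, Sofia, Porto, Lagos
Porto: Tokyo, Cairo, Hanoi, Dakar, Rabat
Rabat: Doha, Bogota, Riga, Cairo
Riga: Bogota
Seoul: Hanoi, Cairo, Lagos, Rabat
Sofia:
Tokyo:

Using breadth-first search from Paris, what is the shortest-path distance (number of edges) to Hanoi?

2

Level 0: Paris
Level 1: Lagos, Porto, Riga, Seoul, Sofia
Level 2: Bogota, Cairo, Dakar, Hanoi, Rabat, Tokyo
Level 3: Doha
Hanoi first appears at level 2.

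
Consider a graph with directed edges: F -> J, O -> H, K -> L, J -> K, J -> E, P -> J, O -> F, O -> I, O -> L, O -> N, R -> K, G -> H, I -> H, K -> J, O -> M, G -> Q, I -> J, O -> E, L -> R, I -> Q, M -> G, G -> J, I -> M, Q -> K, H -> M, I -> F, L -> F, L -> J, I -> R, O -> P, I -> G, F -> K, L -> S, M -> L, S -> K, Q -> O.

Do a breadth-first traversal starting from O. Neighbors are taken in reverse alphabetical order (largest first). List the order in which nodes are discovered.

O, P, N, M, L, I, H, F, E, J, G, S, R, Q, K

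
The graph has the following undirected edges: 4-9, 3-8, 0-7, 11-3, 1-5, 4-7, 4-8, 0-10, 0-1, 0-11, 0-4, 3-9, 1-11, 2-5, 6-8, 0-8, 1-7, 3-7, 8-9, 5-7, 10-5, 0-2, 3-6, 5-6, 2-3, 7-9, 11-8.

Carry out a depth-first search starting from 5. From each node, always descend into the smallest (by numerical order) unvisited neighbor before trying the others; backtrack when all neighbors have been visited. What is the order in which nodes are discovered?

Visit 5
5 → 1
1 → 0
0 → 2
2 → 3
3 → 6
6 → 8
8 → 4
4 → 7
7 → 9
8 → 11
0 → 10

5 → 1 → 0 → 2 → 3 → 6 → 8 → 4 → 7 → 9 → 11 → 10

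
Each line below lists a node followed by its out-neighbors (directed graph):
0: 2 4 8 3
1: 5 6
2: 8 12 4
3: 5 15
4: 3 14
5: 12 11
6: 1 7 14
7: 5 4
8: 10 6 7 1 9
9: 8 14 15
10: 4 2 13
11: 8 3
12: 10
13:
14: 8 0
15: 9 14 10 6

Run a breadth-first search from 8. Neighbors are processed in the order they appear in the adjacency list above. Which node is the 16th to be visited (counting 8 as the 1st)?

Visit 8; enqueue 10, 6, 7, 1, 9 → queue [10, 6, 7, 1, 9]
Visit 10; enqueue 4, 2, 13 → queue [6, 7, 1, 9, 4, 2, 13]
Visit 6; enqueue 14 → queue [7, 1, 9, 4, 2, 13, 14]
Visit 7; enqueue 5 → queue [1, 9, 4, 2, 13, 14, 5]
Visit 1 → queue [9, 4, 2, 13, 14, 5]
Visit 9; enqueue 15 → queue [4, 2, 13, 14, 5, 15]
Visit 4; enqueue 3 → queue [2, 13, 14, 5, 15, 3]
Visit 2; enqueue 12 → queue [13, 14, 5, 15, 3, 12]
Visit 13 → queue [14, 5, 15, 3, 12]
Visit 14; enqueue 0 → queue [5, 15, 3, 12, 0]
Visit 5; enqueue 11 → queue [15, 3, 12, 0, 11]
Visit 15 → queue [3, 12, 0, 11]
Visit 3 → queue [12, 0, 11]
Visit 12 → queue [0, 11]
Visit 0 → queue [11]
Visit 11 → queue []

Visit order: 8, 10, 6, 7, 1, 9, 4, 2, 13, 14, 5, 15, 3, 12, 0, 11

11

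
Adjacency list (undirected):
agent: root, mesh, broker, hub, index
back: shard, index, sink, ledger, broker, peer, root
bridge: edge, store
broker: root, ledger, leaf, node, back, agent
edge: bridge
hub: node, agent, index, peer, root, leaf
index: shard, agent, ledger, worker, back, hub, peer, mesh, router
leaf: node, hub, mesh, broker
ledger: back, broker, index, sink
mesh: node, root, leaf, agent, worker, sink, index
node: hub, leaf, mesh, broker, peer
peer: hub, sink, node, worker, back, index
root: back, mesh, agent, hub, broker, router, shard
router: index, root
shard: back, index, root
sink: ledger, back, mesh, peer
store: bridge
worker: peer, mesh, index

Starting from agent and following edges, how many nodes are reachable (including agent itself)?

BFS from agent visits: agent, root, mesh, broker, hub, index, back, router, shard, node, leaf, worker, sink, ledger, peer
Reachable nodes: 15 of 18 total.

15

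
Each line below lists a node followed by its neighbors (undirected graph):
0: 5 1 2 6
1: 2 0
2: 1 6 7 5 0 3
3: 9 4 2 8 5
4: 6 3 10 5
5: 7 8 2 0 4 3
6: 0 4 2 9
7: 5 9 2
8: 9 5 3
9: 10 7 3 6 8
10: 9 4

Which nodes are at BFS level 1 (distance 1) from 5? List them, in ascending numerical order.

0, 2, 3, 4, 7, 8

Level 0: 5
Level 1: 0, 2, 3, 4, 7, 8
Level 2: 1, 6, 9, 10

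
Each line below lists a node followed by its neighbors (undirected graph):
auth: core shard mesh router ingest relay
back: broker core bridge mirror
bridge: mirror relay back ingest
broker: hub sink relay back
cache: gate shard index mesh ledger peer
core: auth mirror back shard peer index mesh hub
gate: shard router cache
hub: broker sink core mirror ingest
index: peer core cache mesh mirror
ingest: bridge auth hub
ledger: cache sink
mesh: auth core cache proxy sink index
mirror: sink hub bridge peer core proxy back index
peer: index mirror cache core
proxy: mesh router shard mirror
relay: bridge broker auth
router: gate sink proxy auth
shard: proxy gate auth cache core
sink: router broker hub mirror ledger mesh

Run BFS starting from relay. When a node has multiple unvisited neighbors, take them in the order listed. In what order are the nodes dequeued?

Visit relay; enqueue bridge, broker, auth → queue [bridge, broker, auth]
Visit bridge; enqueue mirror, back, ingest → queue [broker, auth, mirror, back, ingest]
Visit broker; enqueue hub, sink → queue [auth, mirror, back, ingest, hub, sink]
Visit auth; enqueue core, shard, mesh, router → queue [mirror, back, ingest, hub, sink, core, shard, mesh, router]
Visit mirror; enqueue peer, proxy, index → queue [back, ingest, hub, sink, core, shard, mesh, router, peer, proxy, index]
Visit back → queue [ingest, hub, sink, core, shard, mesh, router, peer, proxy, index]
Visit ingest → queue [hub, sink, core, shard, mesh, router, peer, proxy, index]
Visit hub → queue [sink, core, shard, mesh, router, peer, proxy, index]
Visit sink; enqueue ledger → queue [core, shard, mesh, router, peer, proxy, index, ledger]
Visit core → queue [shard, mesh, router, peer, proxy, index, ledger]
Visit shard; enqueue gate, cache → queue [mesh, router, peer, proxy, index, ledger, gate, cache]
Visit mesh → queue [router, peer, proxy, index, ledger, gate, cache]
Visit router → queue [peer, proxy, index, ledger, gate, cache]
Visit peer → queue [proxy, index, ledger, gate, cache]
Visit proxy → queue [index, ledger, gate, cache]
Visit index → queue [ledger, gate, cache]
Visit ledger → queue [gate, cache]
Visit gate → queue [cache]
Visit cache → queue []

relay → bridge → broker → auth → mirror → back → ingest → hub → sink → core → shard → mesh → router → peer → proxy → index → ledger → gate → cache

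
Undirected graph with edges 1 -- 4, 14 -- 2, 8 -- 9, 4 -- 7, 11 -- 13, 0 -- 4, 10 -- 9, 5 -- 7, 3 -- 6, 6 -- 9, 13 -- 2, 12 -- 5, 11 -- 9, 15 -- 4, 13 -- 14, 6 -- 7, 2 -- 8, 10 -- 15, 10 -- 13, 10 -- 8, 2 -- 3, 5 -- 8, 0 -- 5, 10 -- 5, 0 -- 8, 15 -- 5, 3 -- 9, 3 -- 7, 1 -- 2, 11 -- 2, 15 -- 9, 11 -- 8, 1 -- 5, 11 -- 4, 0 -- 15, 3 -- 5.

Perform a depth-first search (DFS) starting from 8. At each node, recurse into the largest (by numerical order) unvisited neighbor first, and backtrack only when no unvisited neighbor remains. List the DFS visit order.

8, 11, 13, 14, 2, 3, 9, 15, 10, 5, 12, 7, 6, 4, 1, 0

Visit 8
8 → 11
11 → 13
13 → 14
14 → 2
2 → 3
3 → 9
9 → 15
15 → 10
10 → 5
5 → 12
5 → 7
7 → 6
7 → 4
4 → 1
4 → 0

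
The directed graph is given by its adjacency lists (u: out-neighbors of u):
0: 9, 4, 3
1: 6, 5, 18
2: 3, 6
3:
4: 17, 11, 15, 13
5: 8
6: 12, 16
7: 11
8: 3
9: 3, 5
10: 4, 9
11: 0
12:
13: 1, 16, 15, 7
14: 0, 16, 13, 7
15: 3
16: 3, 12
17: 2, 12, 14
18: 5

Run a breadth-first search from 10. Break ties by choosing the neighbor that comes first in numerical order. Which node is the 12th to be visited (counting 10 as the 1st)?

7

Visit 10; enqueue 4, 9 → queue [4, 9]
Visit 4; enqueue 11, 13, 15, 17 → queue [9, 11, 13, 15, 17]
Visit 9; enqueue 3, 5 → queue [11, 13, 15, 17, 3, 5]
Visit 11; enqueue 0 → queue [13, 15, 17, 3, 5, 0]
Visit 13; enqueue 1, 7, 16 → queue [15, 17, 3, 5, 0, 1, 7, 16]
Visit 15 → queue [17, 3, 5, 0, 1, 7, 16]
Visit 17; enqueue 2, 12, 14 → queue [3, 5, 0, 1, 7, 16, 2, 12, 14]
Visit 3 → queue [5, 0, 1, 7, 16, 2, 12, 14]
Visit 5; enqueue 8 → queue [0, 1, 7, 16, 2, 12, 14, 8]
Visit 0 → queue [1, 7, 16, 2, 12, 14, 8]
Visit 1; enqueue 6, 18 → queue [7, 16, 2, 12, 14, 8, 6, 18]
Visit 7 → queue [16, 2, 12, 14, 8, 6, 18]
Visit 16 → queue [2, 12, 14, 8, 6, 18]
Visit 2 → queue [12, 14, 8, 6, 18]
Visit 12 → queue [14, 8, 6, 18]
Visit 14 → queue [8, 6, 18]
Visit 8 → queue [6, 18]
Visit 6 → queue [18]
Visit 18 → queue []

Visit order: 10, 4, 9, 11, 13, 15, 17, 3, 5, 0, 1, 7, 16, 2, 12, 14, 8, 6, 18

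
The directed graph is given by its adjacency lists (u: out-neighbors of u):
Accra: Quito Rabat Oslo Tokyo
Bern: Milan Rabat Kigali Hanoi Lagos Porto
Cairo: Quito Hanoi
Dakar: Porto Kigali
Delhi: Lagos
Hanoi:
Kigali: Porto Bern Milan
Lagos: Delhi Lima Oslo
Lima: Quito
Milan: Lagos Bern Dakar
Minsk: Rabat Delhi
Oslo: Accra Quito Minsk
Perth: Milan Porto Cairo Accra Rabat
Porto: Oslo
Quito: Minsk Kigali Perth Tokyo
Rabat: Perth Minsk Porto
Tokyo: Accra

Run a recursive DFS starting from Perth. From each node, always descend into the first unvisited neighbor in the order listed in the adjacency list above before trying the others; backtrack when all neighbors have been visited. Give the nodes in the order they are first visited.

Perth -> Milan -> Lagos -> Delhi -> Lima -> Quito -> Minsk -> Rabat -> Porto -> Oslo -> Accra -> Tokyo -> Kigali -> Bern -> Hanoi -> Dakar -> Cairo

Visit Perth
Perth → Milan
Milan → Lagos
Lagos → Delhi
Lagos → Lima
Lima → Quito
Quito → Minsk
Minsk → Rabat
Rabat → Porto
Porto → Oslo
Oslo → Accra
Accra → Tokyo
Quito → Kigali
Kigali → Bern
Bern → Hanoi
Milan → Dakar
Perth → Cairo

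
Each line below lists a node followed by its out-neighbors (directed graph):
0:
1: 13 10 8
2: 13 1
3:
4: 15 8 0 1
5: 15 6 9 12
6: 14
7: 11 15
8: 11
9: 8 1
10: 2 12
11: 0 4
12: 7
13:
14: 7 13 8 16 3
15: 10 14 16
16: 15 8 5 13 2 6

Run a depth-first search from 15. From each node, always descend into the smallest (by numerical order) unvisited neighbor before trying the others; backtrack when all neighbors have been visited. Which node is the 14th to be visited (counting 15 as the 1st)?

16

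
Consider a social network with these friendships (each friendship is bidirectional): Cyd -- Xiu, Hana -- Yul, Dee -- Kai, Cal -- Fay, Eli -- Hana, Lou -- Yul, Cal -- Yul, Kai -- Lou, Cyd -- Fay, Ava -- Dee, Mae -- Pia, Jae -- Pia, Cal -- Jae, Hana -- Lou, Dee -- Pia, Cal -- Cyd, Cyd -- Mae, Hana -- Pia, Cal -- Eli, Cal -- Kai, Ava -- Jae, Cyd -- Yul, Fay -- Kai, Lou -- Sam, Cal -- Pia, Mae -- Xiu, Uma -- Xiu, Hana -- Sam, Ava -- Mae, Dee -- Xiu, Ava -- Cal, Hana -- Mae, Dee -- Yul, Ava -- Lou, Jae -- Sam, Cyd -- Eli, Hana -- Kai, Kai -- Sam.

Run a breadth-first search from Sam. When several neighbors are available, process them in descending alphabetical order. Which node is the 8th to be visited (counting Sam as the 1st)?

Visit Sam; enqueue Lou, Kai, Jae, Hana → queue [Lou, Kai, Jae, Hana]
Visit Lou; enqueue Yul, Ava → queue [Kai, Jae, Hana, Yul, Ava]
Visit Kai; enqueue Fay, Dee, Cal → queue [Jae, Hana, Yul, Ava, Fay, Dee, Cal]
Visit Jae; enqueue Pia → queue [Hana, Yul, Ava, Fay, Dee, Cal, Pia]
Visit Hana; enqueue Mae, Eli → queue [Yul, Ava, Fay, Dee, Cal, Pia, Mae, Eli]
Visit Yul; enqueue Cyd → queue [Ava, Fay, Dee, Cal, Pia, Mae, Eli, Cyd]
Visit Ava → queue [Fay, Dee, Cal, Pia, Mae, Eli, Cyd]
Visit Fay → queue [Dee, Cal, Pia, Mae, Eli, Cyd]
Visit Dee; enqueue Xiu → queue [Cal, Pia, Mae, Eli, Cyd, Xiu]
Visit Cal → queue [Pia, Mae, Eli, Cyd, Xiu]
Visit Pia → queue [Mae, Eli, Cyd, Xiu]
Visit Mae → queue [Eli, Cyd, Xiu]
Visit Eli → queue [Cyd, Xiu]
Visit Cyd → queue [Xiu]
Visit Xiu; enqueue Uma → queue [Uma]
Visit Uma → queue []

Visit order: Sam, Lou, Kai, Jae, Hana, Yul, Ava, Fay, Dee, Cal, Pia, Mae, Eli, Cyd, Xiu, Uma

Fay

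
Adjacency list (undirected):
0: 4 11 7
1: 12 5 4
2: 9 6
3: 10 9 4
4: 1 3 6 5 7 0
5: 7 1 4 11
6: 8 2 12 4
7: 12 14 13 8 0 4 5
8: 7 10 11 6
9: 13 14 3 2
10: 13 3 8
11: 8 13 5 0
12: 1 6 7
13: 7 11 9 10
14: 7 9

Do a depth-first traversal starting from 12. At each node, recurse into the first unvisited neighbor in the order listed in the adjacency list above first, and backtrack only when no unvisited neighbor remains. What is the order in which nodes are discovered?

12, 1, 5, 7, 14, 9, 13, 11, 8, 10, 3, 4, 6, 2, 0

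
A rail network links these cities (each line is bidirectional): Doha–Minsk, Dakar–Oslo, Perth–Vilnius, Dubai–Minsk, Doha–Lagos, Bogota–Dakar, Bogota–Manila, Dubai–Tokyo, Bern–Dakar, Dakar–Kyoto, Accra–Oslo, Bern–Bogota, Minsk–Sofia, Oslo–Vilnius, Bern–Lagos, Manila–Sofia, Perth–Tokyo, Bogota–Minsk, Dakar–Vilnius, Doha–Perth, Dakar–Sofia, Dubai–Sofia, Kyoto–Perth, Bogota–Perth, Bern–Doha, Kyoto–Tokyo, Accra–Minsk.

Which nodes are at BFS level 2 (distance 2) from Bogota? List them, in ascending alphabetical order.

Accra, Doha, Dubai, Kyoto, Lagos, Oslo, Sofia, Tokyo, Vilnius

Level 0: Bogota
Level 1: Bern, Dakar, Manila, Minsk, Perth
Level 2: Accra, Doha, Dubai, Kyoto, Lagos, Oslo, Sofia, Tokyo, Vilnius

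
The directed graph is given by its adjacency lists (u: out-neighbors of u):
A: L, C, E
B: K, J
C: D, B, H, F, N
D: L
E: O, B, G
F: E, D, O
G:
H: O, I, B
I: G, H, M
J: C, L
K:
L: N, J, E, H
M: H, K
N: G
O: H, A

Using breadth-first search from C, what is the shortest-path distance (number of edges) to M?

Level 0: C
Level 1: B, D, F, H, N
Level 2: E, G, I, J, K, L, O
Level 3: A, M
M first appears at level 3.

3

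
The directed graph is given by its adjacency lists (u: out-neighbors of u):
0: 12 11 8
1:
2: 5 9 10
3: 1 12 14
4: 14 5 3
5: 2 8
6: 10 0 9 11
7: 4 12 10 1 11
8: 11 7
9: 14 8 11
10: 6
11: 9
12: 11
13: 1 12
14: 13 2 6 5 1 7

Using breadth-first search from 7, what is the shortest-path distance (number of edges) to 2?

3

Level 0: 7
Level 1: 1, 4, 10, 11, 12
Level 2: 3, 5, 6, 9, 14
Level 3: 0, 2, 8, 13
2 first appears at level 3.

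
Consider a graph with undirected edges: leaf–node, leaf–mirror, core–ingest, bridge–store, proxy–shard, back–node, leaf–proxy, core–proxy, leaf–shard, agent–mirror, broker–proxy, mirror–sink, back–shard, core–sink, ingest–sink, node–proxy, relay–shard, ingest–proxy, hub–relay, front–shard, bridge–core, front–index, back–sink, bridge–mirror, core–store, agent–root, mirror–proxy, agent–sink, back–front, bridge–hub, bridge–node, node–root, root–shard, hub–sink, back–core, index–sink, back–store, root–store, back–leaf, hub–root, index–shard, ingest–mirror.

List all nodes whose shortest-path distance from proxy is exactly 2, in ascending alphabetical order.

Level 0: proxy
Level 1: broker, core, ingest, leaf, mirror, node, shard
Level 2: agent, back, bridge, front, index, relay, root, sink, store
Level 3: hub

agent, back, bridge, front, index, relay, root, sink, store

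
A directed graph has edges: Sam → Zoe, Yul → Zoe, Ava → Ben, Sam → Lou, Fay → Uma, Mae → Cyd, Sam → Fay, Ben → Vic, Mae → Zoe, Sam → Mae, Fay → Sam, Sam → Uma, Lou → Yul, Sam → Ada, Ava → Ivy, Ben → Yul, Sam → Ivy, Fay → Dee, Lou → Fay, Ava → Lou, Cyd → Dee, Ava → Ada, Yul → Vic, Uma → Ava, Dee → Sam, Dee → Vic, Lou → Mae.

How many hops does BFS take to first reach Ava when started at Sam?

Level 0: Sam
Level 1: Ada, Fay, Ivy, Lou, Mae, Uma, Zoe
Level 2: Ava, Cyd, Dee, Yul
Level 3: Ben, Vic
Ava first appears at level 2.

2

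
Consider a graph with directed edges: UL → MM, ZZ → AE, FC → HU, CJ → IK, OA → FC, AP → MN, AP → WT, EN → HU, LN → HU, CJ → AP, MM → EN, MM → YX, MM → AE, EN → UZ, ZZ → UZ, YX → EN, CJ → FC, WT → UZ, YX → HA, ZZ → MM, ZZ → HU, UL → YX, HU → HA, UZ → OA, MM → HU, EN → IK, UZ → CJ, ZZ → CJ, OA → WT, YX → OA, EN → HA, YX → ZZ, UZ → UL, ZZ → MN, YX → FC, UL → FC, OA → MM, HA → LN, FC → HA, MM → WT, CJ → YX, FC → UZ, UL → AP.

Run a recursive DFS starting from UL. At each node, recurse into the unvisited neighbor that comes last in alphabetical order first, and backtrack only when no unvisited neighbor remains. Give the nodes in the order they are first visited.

UL YX ZZ UZ OA WT MM HU HA LN EN IK AE FC CJ AP MN

Visit UL
UL → YX
YX → ZZ
ZZ → UZ
UZ → OA
OA → WT
OA → MM
MM → HU
HU → HA
HA → LN
MM → EN
EN → IK
MM → AE
OA → FC
UZ → CJ
CJ → AP
AP → MN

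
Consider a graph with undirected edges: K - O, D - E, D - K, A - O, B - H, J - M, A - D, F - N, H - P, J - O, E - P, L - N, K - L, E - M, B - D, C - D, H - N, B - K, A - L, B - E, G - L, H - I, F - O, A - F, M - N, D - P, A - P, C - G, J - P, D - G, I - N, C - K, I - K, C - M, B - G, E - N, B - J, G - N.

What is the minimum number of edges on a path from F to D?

Level 0: F
Level 1: A, N, O
Level 2: D, E, G, H, I, J, K, L, M, P
Level 3: B, C
D first appears at level 2.

2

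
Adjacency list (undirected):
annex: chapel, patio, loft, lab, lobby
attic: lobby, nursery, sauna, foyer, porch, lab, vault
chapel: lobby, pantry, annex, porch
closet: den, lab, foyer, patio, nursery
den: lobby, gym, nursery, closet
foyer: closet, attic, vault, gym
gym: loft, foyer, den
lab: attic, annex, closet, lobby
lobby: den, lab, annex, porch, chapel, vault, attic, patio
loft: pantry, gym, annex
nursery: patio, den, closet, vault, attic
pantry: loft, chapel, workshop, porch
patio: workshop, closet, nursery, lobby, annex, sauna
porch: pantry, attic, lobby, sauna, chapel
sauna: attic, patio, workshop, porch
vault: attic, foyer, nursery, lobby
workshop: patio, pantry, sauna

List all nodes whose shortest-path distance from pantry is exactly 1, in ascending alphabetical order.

chapel, loft, porch, workshop

Level 0: pantry
Level 1: chapel, loft, porch, workshop
Level 2: annex, attic, gym, lobby, patio, sauna
Level 3: closet, den, foyer, lab, nursery, vault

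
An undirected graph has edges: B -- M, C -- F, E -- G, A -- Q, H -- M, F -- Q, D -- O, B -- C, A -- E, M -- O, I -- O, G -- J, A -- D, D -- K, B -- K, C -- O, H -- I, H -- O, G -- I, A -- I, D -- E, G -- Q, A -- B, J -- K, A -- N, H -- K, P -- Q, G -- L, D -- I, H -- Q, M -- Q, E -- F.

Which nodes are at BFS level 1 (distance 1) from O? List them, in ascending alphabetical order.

Level 0: O
Level 1: C, D, H, I, M
Level 2: A, B, E, F, G, K, Q
Level 3: J, L, N, P

C, D, H, I, M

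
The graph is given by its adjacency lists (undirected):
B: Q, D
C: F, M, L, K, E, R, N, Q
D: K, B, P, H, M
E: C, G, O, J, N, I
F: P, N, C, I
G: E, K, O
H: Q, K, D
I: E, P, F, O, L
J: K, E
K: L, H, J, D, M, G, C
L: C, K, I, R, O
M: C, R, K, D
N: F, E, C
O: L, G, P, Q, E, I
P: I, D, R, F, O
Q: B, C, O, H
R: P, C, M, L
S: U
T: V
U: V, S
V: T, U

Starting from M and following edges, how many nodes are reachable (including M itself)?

17

BFS from M visits: M, C, R, K, D, F, L, E, N, Q, P, H, J, G, B, I, O
Reachable nodes: 17 of 21 total.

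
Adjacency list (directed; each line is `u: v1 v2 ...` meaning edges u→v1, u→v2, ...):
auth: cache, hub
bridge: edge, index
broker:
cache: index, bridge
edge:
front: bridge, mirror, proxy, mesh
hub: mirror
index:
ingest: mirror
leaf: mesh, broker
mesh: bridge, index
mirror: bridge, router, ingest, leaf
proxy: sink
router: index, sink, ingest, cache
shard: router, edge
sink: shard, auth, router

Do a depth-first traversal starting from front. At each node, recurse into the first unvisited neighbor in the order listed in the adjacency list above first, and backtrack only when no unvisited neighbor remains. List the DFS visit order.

Visit front
front → bridge
bridge → edge
bridge → index
front → mirror
mirror → router
router → sink
sink → shard
sink → auth
auth → cache
auth → hub
router → ingest
mirror → leaf
leaf → mesh
leaf → broker
front → proxy

front -> bridge -> edge -> index -> mirror -> router -> sink -> shard -> auth -> cache -> hub -> ingest -> leaf -> mesh -> broker -> proxy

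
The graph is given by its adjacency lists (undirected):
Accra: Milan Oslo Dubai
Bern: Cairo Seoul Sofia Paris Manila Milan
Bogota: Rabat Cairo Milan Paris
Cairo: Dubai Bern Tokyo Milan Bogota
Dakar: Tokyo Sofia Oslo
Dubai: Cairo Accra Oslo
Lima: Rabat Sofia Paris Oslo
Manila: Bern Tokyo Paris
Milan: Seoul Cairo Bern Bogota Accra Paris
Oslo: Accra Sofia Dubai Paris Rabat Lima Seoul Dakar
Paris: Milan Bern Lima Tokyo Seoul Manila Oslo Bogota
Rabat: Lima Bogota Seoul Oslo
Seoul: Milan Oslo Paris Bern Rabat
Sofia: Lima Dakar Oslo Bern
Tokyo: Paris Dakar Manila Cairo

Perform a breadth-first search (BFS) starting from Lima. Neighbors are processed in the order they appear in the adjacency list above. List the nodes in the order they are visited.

Lima Rabat Sofia Paris Oslo Bogota Seoul Dakar Bern Milan Tokyo Manila Accra Dubai Cairo

Visit Lima; enqueue Rabat, Sofia, Paris, Oslo → queue [Rabat, Sofia, Paris, Oslo]
Visit Rabat; enqueue Bogota, Seoul → queue [Sofia, Paris, Oslo, Bogota, Seoul]
Visit Sofia; enqueue Dakar, Bern → queue [Paris, Oslo, Bogota, Seoul, Dakar, Bern]
Visit Paris; enqueue Milan, Tokyo, Manila → queue [Oslo, Bogota, Seoul, Dakar, Bern, Milan, Tokyo, Manila]
Visit Oslo; enqueue Accra, Dubai → queue [Bogota, Seoul, Dakar, Bern, Milan, Tokyo, Manila, Accra, Dubai]
Visit Bogota; enqueue Cairo → queue [Seoul, Dakar, Bern, Milan, Tokyo, Manila, Accra, Dubai, Cairo]
Visit Seoul → queue [Dakar, Bern, Milan, Tokyo, Manila, Accra, Dubai, Cairo]
Visit Dakar → queue [Bern, Milan, Tokyo, Manila, Accra, Dubai, Cairo]
Visit Bern → queue [Milan, Tokyo, Manila, Accra, Dubai, Cairo]
Visit Milan → queue [Tokyo, Manila, Accra, Dubai, Cairo]
Visit Tokyo → queue [Manila, Accra, Dubai, Cairo]
Visit Manila → queue [Accra, Dubai, Cairo]
Visit Accra → queue [Dubai, Cairo]
Visit Dubai → queue [Cairo]
Visit Cairo → queue []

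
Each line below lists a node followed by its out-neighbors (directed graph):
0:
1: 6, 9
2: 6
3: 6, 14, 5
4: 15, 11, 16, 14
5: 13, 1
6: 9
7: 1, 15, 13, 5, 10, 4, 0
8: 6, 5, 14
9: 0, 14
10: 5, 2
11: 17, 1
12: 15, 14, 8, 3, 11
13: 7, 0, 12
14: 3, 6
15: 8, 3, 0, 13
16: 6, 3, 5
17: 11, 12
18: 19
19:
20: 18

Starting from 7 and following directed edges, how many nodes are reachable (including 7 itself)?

BFS from 7 visits: 7, 15, 13, 10, 5, 4, 1, 0, 8, 3, 12, 2, 16, 14, 11, 9, 6, 17
Reachable nodes: 18 of 21 total.

18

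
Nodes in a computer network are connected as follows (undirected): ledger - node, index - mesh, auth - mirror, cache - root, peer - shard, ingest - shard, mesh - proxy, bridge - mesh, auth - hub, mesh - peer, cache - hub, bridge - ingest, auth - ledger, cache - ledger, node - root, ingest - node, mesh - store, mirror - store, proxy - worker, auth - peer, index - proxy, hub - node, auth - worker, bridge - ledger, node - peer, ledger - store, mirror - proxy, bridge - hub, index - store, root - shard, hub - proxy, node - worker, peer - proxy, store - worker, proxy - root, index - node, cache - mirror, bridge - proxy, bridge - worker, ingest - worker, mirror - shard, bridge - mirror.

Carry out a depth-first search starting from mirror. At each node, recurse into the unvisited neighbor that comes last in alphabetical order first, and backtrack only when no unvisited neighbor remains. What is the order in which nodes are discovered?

Visit mirror
mirror → store
store → worker
worker → proxy
proxy → root
root → shard
shard → peer
peer → node
node → ledger
ledger → cache
cache → hub
hub → bridge
bridge → mesh
mesh → index
bridge → ingest
hub → auth

mirror store worker proxy root shard peer node ledger cache hub bridge mesh index ingest auth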